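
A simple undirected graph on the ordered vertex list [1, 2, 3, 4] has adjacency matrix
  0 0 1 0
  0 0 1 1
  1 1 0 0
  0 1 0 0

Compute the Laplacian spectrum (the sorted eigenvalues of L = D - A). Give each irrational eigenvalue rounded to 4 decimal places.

[0, 0.5858, 2, 3.4142]

Reading degrees in the order [1, 2, 3, 4] gives [1, 2, 2, 1]; set D = diag(1, 2, 2, 1) and form L = D - A. L is symmetric positive semidefinite, so every eigenvalue is real and nonnegative.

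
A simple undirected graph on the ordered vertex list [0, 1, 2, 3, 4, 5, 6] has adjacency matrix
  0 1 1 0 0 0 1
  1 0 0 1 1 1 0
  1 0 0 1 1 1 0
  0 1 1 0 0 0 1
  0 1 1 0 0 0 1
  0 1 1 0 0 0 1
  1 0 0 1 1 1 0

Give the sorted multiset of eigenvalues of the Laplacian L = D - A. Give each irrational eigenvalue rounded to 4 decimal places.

[0, 3, 3, 3, 4, 4, 7]

Each diagonal entry of L is the vertex degree and each off-diagonal entry is -1 where an edge is present, 0 otherwise; in the order [0, 1, 2, 3, 4, 5, 6] the diagonal is [3, 4, 4, 3, 3, 3, 4]. Diagonalising L (or applying a numerical eigensolver to the 7x7 matrix) gives the spectrum above. The largest eigenvalue, 7, is at most the vertex count 7.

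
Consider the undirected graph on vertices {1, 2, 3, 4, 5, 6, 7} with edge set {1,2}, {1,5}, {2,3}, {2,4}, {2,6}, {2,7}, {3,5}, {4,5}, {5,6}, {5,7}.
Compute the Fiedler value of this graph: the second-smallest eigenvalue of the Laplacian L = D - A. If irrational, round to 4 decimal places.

With the vertex order [1, 2, 3, 4, 5, 6, 7], the degrees are [2, 5, 2, 2, 5, 2, 2], giving D = diag(2, 5, 2, 2, 5, 2, 2) and L = D - A. The smallest Laplacian eigenvalue is always 0. The next one, lambda_2 = 2, measures how hard the graph is to disconnect: larger values mean better connectivity. The eigenvalues sum to 20, which equals trace(L) = 2|E|.

2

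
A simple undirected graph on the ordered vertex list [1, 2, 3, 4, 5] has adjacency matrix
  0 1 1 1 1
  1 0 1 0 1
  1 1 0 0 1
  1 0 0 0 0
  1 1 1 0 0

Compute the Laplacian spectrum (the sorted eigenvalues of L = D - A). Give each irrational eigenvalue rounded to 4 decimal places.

[0, 1, 4, 4, 5]

With the vertex order [1, 2, 3, 4, 5], the degrees are [4, 3, 3, 1, 3], giving D = diag(4, 3, 3, 1, 3) and L = D - A. Diagonalising L (or applying a numerical eigensolver to the 5x5 matrix) gives the spectrum above. The largest eigenvalue, 5, is at most the vertex count 5. By the matrix-tree theorem the graph has (1/5) * product of the nonzero eigenvalues = 16 spanning trees.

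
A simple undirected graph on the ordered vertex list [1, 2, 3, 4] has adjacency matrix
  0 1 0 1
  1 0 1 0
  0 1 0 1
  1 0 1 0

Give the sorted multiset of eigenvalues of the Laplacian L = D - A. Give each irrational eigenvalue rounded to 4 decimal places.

[0, 2, 2, 4]

With the vertex order [1, 2, 3, 4], the degrees are [2, 2, 2, 2], giving D = diag(2, 2, 2, 2) and L = D - A. Since every row of L sums to 0, the all-ones vector is in the kernel and 0 is an eigenvalue.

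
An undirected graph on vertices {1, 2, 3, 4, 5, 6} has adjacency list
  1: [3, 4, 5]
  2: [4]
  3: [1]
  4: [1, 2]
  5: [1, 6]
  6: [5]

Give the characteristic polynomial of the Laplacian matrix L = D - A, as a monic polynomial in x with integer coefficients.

With the vertex order [1, 2, 3, 4, 5, 6], the degrees are [3, 1, 1, 2, 2, 1], giving D = diag(3, 1, 1, 2, 2, 1) and L = D - A. L has integer entries, so p(x) = det(xI - L) has integer coefficients. Expanding the determinant yields x^6 - 10x^5 + 35x^4 - 52x^3 + 31x^2 - 6x. The coefficient of x^5 equals -trace(L) = -10, matching the sum of degrees. There is one zero in the spectrum, matching the 1 component. The largest eigenvalue, 4.3028, is at most the vertex count 6.

x^6 - 10x^5 + 35x^4 - 52x^3 + 31x^2 - 6x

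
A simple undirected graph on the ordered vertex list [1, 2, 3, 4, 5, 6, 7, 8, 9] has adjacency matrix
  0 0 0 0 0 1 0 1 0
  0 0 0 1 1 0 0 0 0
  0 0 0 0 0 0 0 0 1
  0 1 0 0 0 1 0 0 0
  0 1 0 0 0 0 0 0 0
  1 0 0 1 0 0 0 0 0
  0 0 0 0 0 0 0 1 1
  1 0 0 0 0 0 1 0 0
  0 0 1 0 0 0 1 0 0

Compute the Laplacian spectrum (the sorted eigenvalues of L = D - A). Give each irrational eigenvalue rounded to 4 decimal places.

[0, 0.1206, 0.4679, 1, 1.6527, 2.3473, 3, 3.5321, 3.8794]

With the vertex order [1, 2, 3, 4, 5, 6, 7, 8, 9], the degrees are [2, 2, 1, 2, 1, 2, 2, 2, 2], giving D = diag(2, 2, 1, 2, 1, 2, 2, 2, 2) and L = D - A. Since every row of L sums to 0, the all-ones vector is in the kernel and 0 is an eigenvalue. By the matrix-tree theorem the graph has (1/9) * product of the nonzero eigenvalues = 1 spanning tree.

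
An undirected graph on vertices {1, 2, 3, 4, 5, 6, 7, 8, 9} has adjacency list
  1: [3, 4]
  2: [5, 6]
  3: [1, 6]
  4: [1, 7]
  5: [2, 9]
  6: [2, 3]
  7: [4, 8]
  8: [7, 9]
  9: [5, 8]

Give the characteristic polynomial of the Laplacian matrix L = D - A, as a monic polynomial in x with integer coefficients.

x^9 - 18x^8 + 135x^7 - 546x^6 + 1287x^5 - 1782x^4 + 1386x^3 - 540x^2 + 81x

With the vertex order [1, 2, 3, 4, 5, 6, 7, 8, 9], the degrees are [2, 2, 2, 2, 2, 2, 2, 2, 2], giving D = diag(2, 2, 2, 2, 2, 2, 2, 2, 2) and L = D - A. Computing det(xI - L) by cofactor expansion (or equivalently via sum-over-permutations) gives x^9 - 18x^8 + 135x^7 - 546x^6 + 1287x^5 - 1782x^4 + 1386x^3 - 540x^2 + 81x. The constant term is 0 because L is singular (the all-ones vector lies in its kernel). The largest eigenvalue, 3.8794, is at most the vertex count 9.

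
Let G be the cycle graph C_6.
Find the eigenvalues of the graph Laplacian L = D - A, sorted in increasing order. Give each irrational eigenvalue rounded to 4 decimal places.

The graph has 6 vertices and degree multiset [2, 2, 2, 2, 2, 2]; D is the diagonal matrix of degrees and L = D - A. Since every row of L sums to 0, the all-ones vector is in the kernel and 0 is an eigenvalue. There is one zero in the spectrum, matching the 1 component.

[0, 1, 1, 3, 3, 4]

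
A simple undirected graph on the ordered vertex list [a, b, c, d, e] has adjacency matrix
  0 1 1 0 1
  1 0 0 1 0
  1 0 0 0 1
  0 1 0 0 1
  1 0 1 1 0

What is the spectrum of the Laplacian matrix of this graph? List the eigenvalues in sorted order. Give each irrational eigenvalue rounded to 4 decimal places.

[0, 1.3820, 2.3820, 3.6180, 4.6180]

With the vertex order [a, b, c, d, e], the degrees are [3, 2, 2, 2, 3], giving D = diag(3, 2, 2, 2, 3) and L = D - A. Diagonalising L (or applying a numerical eigensolver to the 5x5 matrix) gives the spectrum above.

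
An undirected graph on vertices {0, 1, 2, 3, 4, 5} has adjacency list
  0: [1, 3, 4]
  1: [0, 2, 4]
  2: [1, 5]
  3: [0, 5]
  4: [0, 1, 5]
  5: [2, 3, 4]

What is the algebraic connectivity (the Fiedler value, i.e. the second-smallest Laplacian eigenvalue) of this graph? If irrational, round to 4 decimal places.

1.5858

Each diagonal entry of L is the vertex degree and each off-diagonal entry is -1 where an edge is present, 0 otherwise; in the order [0, 1, 2, 3, 4, 5] the diagonal is [3, 3, 2, 2, 3, 3]. The smallest Laplacian eigenvalue is always 0. The next one, lambda_2 = 1.5858, measures how hard the graph is to disconnect: larger values mean better connectivity. The largest eigenvalue, 5, is at most the vertex count 6.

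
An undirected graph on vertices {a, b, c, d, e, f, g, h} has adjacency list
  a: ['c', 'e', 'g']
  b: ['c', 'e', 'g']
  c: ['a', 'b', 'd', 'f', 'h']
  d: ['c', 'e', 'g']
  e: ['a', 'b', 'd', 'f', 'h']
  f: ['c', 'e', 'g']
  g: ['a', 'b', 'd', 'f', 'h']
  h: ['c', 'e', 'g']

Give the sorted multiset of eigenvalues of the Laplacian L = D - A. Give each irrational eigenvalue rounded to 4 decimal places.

With the vertex order [a, b, c, d, e, f, g, h], the degrees are [3, 3, 5, 3, 5, 3, 5, 3], giving D = diag(3, 3, 5, 3, 5, 3, 5, 3) and L = D - A. The multiplicity of 0 as a Laplacian eigenvalue equals the number of connected components. There is one zero in the spectrum, matching the 1 component.

[0, 3, 3, 3, 3, 5, 5, 8]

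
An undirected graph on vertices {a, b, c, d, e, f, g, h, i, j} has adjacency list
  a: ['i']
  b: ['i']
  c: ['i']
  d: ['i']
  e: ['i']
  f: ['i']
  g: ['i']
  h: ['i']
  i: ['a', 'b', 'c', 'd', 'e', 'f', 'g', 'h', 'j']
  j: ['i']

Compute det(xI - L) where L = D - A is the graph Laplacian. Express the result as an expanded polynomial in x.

Reading degrees in the order [a, b, c, d, e, f, g, h, i, j] gives [1, 1, 1, 1, 1, 1, 1, 1, 9, 1]; set D = diag(1, 1, 1, 1, 1, 1, 1, 1, 9, 1) and form L = D - A. Computing det(xI - L) by cofactor expansion (or equivalently via sum-over-permutations) gives x^10 - 18x^9 + 108x^8 - 336x^7 + 630x^6 - 756x^5 + 588x^4 - 288x^3 + 81x^2 - 10x. Since p(0) = det(-L) = 0, x divides p(x). The eigenvalues sum to 18, which equals trace(L) = 2|E|.

x^10 - 18x^9 + 108x^8 - 336x^7 + 630x^6 - 756x^5 + 588x^4 - 288x^3 + 81x^2 - 10x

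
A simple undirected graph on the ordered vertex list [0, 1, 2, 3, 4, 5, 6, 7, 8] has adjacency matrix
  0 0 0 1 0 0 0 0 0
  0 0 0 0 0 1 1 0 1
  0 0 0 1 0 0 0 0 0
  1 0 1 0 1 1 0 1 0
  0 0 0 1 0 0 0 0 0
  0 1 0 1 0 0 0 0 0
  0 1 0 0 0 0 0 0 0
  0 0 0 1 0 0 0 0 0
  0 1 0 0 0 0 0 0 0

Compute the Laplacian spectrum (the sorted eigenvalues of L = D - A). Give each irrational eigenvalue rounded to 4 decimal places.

[0, 0.2201, 1, 1, 1, 1, 1.6634, 4.0549, 6.0615]

Reading degrees in the order [0, 1, 2, 3, 4, 5, 6, 7, 8] gives [1, 3, 1, 5, 1, 2, 1, 1, 1]; set D = diag(1, 3, 1, 5, 1, 2, 1, 1, 1) and form L = D - A. Diagonalising L (or applying a numerical eigensolver to the 9x9 matrix) gives the spectrum above. The single zero eigenvalue shows the graph is connected.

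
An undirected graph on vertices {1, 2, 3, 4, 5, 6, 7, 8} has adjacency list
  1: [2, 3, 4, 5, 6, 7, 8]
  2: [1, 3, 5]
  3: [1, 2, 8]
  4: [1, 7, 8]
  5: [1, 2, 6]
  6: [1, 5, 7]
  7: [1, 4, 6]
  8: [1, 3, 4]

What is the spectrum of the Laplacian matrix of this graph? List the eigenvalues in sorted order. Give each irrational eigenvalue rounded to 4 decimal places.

Reading degrees in the order [1, 2, 3, 4, 5, 6, 7, 8] gives [7, 3, 3, 3, 3, 3, 3, 3]; set D = diag(7, 3, 3, 3, 3, 3, 3, 3) and form L = D - A. The multiplicity of 0 as a Laplacian eigenvalue equals the number of connected components.

[0, 1.7530, 1.7530, 3.4450, 3.4450, 4.8019, 4.8019, 8]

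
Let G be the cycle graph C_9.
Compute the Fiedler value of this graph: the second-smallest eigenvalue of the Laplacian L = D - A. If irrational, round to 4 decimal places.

The graph has 9 vertices and degree multiset [2, 2, 2, 2, 2, 2, 2, 2, 2]; D is the diagonal matrix of degrees and L = D - A. Computing the eigenvalues of L and sorting gives [0, 0.4679, 0.4679, 1.6527, 1.6527, 3, 3, 3.8794, 3.8794]. The Fiedler value lambda_2 = 0.4679 is strictly positive, so the graph is connected. The eigenvalues sum to 18, which equals trace(L) = 2|E|.

0.4679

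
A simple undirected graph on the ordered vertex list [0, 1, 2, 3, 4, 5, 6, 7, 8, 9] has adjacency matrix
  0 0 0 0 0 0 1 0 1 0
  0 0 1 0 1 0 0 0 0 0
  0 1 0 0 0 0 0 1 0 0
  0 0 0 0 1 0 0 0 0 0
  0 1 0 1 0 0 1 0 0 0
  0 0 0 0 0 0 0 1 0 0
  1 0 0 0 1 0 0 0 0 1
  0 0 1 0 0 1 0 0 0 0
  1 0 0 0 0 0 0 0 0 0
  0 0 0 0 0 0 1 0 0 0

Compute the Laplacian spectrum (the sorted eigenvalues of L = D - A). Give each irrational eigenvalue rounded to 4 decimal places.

[0, 0.1398, 0.4249, 0.6932, 1, 2, 2.2574, 3.1456, 3.6414, 4.6978]

Each diagonal entry of L is the vertex degree and each off-diagonal entry is -1 where an edge is present, 0 otherwise; in the order [0, 1, 2, 3, 4, 5, 6, 7, 8, 9] the diagonal is [2, 2, 2, 1, 3, 1, 3, 2, 1, 1]. Diagonalising L (or applying a numerical eigensolver to the 10x10 matrix) gives the spectrum above. The single zero eigenvalue shows the graph is connected. The largest eigenvalue, 4.6978, is at most the vertex count 10.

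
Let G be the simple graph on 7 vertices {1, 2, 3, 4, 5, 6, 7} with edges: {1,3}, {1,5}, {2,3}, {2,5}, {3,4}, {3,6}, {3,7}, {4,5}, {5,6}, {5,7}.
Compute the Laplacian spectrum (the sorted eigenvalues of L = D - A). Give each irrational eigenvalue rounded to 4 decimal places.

[0, 2, 2, 2, 2, 5, 7]

With the vertex order [1, 2, 3, 4, 5, 6, 7], the degrees are [2, 2, 5, 2, 5, 2, 2], giving D = diag(2, 2, 5, 2, 5, 2, 2) and L = D - A. Since every row of L sums to 0, the all-ones vector is in the kernel and 0 is an eigenvalue. The single zero eigenvalue shows the graph is connected.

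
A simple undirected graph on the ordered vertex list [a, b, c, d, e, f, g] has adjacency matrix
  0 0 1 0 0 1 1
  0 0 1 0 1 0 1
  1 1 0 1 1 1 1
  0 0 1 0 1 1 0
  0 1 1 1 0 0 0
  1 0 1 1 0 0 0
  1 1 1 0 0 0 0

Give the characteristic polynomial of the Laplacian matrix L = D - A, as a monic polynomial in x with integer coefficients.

Reading degrees in the order [a, b, c, d, e, f, g] gives [3, 3, 6, 3, 3, 3, 3]; set D = diag(3, 3, 6, 3, 3, 3, 3) and form L = D - A. Computing det(xI - L) by cofactor expansion (or equivalently via sum-over-permutations) gives x^7 - 24x^6 + 231x^5 - 1140x^4 + 3036x^3 - 4128x^2 + 2240x. The constant term is 0 because L is singular (the all-ones vector lies in its kernel). By the matrix-tree theorem the graph has (1/7) * product of the nonzero eigenvalues = 320 spanning trees. The eigenvalues sum to 24, which equals trace(L) = 2|E|.

x^7 - 24x^6 + 231x^5 - 1140x^4 + 3036x^3 - 4128x^2 + 2240x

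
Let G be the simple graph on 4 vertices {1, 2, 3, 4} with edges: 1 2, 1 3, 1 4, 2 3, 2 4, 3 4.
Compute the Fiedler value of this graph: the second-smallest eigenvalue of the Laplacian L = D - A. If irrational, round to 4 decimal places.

Reading degrees in the order [1, 2, 3, 4] gives [3, 3, 3, 3]; set D = diag(3, 3, 3, 3) and form L = D - A. The smallest Laplacian eigenvalue is always 0. The next one, lambda_2 = 4, measures how hard the graph is to disconnect: larger values mean better connectivity. By the matrix-tree theorem the graph has (1/4) * product of the nonzero eigenvalues = 16 spanning trees. There is one zero in the spectrum, matching the 1 component.

4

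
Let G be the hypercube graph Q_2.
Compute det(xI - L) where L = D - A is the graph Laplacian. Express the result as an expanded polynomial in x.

x^4 - 8x^3 + 20x^2 - 16x

The graph has 4 vertices and degree multiset [2, 2, 2, 2]; D is the diagonal matrix of degrees and L = D - A. Computing det(xI - L) by cofactor expansion (or equivalently via sum-over-permutations) gives x^4 - 8x^3 + 20x^2 - 16x. Since p(0) = det(-L) = 0, x divides p(x).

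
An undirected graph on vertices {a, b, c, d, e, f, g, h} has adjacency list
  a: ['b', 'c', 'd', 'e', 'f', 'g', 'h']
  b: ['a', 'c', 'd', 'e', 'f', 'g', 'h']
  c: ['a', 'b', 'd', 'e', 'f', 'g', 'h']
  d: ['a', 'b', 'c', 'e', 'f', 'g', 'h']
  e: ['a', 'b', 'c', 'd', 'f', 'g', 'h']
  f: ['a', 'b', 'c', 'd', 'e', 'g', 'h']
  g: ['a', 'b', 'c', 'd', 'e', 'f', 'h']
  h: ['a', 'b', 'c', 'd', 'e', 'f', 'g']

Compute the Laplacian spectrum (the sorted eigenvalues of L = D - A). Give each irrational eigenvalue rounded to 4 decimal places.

With the vertex order [a, b, c, d, e, f, g, h], the degrees are [7, 7, 7, 7, 7, 7, 7, 7], giving D = diag(7, 7, 7, 7, 7, 7, 7, 7) and L = D - A. Since every row of L sums to 0, the all-ones vector is in the kernel and 0 is an eigenvalue. There is one zero in the spectrum, matching the 1 component.

[0, 8, 8, 8, 8, 8, 8, 8]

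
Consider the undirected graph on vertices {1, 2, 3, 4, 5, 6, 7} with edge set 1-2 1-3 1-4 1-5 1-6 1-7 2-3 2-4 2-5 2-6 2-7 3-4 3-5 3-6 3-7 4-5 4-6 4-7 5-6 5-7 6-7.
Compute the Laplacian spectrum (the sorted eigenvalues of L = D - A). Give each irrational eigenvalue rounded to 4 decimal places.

Reading degrees in the order [1, 2, 3, 4, 5, 6, 7] gives [6, 6, 6, 6, 6, 6, 6]; set D = diag(6, 6, 6, 6, 6, 6, 6) and form L = D - A. The multiplicity of 0 as a Laplacian eigenvalue equals the number of connected components. The single zero eigenvalue shows the graph is connected. There is one zero in the spectrum, matching the 1 component. The largest eigenvalue, 7, is at most the vertex count 7.

[0, 7, 7, 7, 7, 7, 7]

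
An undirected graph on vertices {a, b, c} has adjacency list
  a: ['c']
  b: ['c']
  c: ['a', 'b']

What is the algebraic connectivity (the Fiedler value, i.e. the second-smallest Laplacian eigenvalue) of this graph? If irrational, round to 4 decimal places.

1

Reading degrees in the order [a, b, c] gives [1, 1, 2]; set D = diag(1, 1, 2) and form L = D - A. The sorted Laplacian eigenvalues are [0, 1, 3]; the algebraic connectivity is the second entry, 1. The eigenvalues sum to 4, which equals trace(L) = 2|E|.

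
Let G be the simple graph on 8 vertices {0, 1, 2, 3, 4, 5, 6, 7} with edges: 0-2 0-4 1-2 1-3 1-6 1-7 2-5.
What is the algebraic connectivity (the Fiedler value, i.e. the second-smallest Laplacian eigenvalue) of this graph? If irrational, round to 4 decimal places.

0.2888

Each diagonal entry of L is the vertex degree and each off-diagonal entry is -1 where an edge is present, 0 otherwise; in the order [0, 1, 2, 3, 4, 5, 6, 7] the diagonal is [2, 4, 3, 1, 1, 1, 1, 1]. The sorted Laplacian eigenvalues are [0, 0.2888, 0.6742, 1, 1, 2.1694, 3.5857, 5.2819]; the algebraic connectivity is the second entry, 0.2888. The eigenvalues sum to 14, which equals trace(L) = 2|E|.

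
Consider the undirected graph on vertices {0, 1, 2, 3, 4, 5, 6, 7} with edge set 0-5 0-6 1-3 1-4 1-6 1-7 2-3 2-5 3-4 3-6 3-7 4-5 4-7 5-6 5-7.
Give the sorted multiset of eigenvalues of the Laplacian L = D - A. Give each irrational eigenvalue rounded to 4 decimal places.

[0, 1.6239, 1.9451, 3.8155, 4.8765, 5, 5.6280, 7.1111]

Each diagonal entry of L is the vertex degree and each off-diagonal entry is -1 where an edge is present, 0 otherwise; in the order [0, 1, 2, 3, 4, 5, 6, 7] the diagonal is [2, 4, 2, 5, 4, 5, 4, 4]. Diagonalising L (or applying a numerical eigensolver to the 8x8 matrix) gives the spectrum above.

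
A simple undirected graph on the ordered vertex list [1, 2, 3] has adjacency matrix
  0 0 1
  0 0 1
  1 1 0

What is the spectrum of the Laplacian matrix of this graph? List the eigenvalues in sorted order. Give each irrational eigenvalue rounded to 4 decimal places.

[0, 1, 3]

With the vertex order [1, 2, 3], the degrees are [1, 1, 2], giving D = diag(1, 1, 2) and L = D - A. Diagonalising L (or applying a numerical eigensolver to the 3x3 matrix) gives the spectrum above. The single zero eigenvalue shows the graph is connected. By the matrix-tree theorem the graph has (1/3) * product of the nonzero eigenvalues = 1 spanning tree.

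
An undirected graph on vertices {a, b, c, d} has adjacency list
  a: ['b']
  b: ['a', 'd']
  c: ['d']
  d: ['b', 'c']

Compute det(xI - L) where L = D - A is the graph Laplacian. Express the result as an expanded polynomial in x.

Reading degrees in the order [a, b, c, d] gives [1, 2, 1, 2]; set D = diag(1, 2, 1, 2) and form L = D - A. L has integer entries, so p(x) = det(xI - L) has integer coefficients. Expanding the determinant yields x^4 - 6x^3 + 10x^2 - 4x. The coefficient of x^3 equals -trace(L) = -6, matching the sum of degrees. By the matrix-tree theorem the graph has (1/4) * product of the nonzero eigenvalues = 1 spanning tree. The eigenvalues sum to 6, which equals trace(L) = 2|E|.

x^4 - 6x^3 + 10x^2 - 4x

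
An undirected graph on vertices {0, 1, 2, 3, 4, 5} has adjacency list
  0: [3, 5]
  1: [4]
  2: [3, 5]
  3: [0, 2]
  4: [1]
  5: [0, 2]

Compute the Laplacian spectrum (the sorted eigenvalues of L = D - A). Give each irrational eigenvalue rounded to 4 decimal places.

[0, 0, 2, 2, 2, 4]

Each diagonal entry of L is the vertex degree and each off-diagonal entry is -1 where an edge is present, 0 otherwise; in the order [0, 1, 2, 3, 4, 5] the diagonal is [2, 1, 2, 2, 1, 2]. The multiplicity of 0 as a Laplacian eigenvalue equals the number of connected components. The 2 zero eigenvalues correspond to the 2 connected components. The largest eigenvalue, 4, is at most the vertex count 6.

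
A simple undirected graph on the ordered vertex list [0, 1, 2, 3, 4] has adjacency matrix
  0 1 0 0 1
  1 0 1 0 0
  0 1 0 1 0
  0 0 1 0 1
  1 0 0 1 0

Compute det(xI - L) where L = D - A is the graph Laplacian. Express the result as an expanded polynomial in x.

Reading degrees in the order [0, 1, 2, 3, 4] gives [2, 2, 2, 2, 2]; set D = diag(2, 2, 2, 2, 2) and form L = D - A. Computing det(xI - L) by cofactor expansion (or equivalently via sum-over-permutations) gives x^5 - 10x^4 + 35x^3 - 50x^2 + 25x. Since p(0) = det(-L) = 0, x divides p(x). There is one zero in the spectrum, matching the 1 component.

x^5 - 10x^4 + 35x^3 - 50x^2 + 25x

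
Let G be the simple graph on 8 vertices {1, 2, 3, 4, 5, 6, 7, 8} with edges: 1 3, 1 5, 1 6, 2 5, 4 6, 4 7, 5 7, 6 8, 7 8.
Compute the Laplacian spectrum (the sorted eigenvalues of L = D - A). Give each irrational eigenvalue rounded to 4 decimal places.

[0, 0.6571, 0.6571, 2, 2.5293, 2.5293, 4.8136, 4.8136]

With the vertex order [1, 2, 3, 4, 5, 6, 7, 8], the degrees are [3, 1, 1, 2, 3, 3, 3, 2], giving D = diag(3, 1, 1, 2, 3, 3, 3, 2) and L = D - A. Since every row of L sums to 0, the all-ones vector is in the kernel and 0 is an eigenvalue. The single zero eigenvalue shows the graph is connected. The largest eigenvalue, 4.8136, is at most the vertex count 8.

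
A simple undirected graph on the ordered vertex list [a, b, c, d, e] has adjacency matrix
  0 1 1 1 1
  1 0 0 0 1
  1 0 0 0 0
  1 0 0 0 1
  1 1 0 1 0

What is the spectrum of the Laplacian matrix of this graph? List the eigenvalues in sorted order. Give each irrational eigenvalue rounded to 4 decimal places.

Reading degrees in the order [a, b, c, d, e] gives [4, 2, 1, 2, 3]; set D = diag(4, 2, 1, 2, 3) and form L = D - A. L is symmetric positive semidefinite, so every eigenvalue is real and nonnegative. The single zero eigenvalue shows the graph is connected. The largest eigenvalue, 5, is at most the vertex count 5.

[0, 1, 2, 4, 5]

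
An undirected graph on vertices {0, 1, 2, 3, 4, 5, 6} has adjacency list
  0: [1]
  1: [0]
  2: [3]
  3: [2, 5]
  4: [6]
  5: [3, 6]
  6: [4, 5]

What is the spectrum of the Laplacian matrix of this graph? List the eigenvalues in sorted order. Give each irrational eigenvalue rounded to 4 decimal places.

Each diagonal entry of L is the vertex degree and each off-diagonal entry is -1 where an edge is present, 0 otherwise; in the order [0, 1, 2, 3, 4, 5, 6] the diagonal is [1, 1, 1, 2, 1, 2, 2]. L is symmetric positive semidefinite, so every eigenvalue is real and nonnegative. The 2 zero eigenvalues correspond to the 2 connected components. There are 2 zeros in the spectrum, matching the 2 components.

[0, 0, 0.3820, 1.3820, 2, 2.6180, 3.6180]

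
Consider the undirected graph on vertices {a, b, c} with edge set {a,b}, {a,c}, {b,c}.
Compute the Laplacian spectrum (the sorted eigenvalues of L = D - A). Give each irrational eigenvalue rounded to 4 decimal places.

Each diagonal entry of L is the vertex degree and each off-diagonal entry is -1 where an edge is present, 0 otherwise; in the order [a, b, c] the diagonal is [2, 2, 2]. Diagonalising L (or applying a numerical eigensolver to the 3x3 matrix) gives the spectrum above. The single zero eigenvalue shows the graph is connected.

[0, 3, 3]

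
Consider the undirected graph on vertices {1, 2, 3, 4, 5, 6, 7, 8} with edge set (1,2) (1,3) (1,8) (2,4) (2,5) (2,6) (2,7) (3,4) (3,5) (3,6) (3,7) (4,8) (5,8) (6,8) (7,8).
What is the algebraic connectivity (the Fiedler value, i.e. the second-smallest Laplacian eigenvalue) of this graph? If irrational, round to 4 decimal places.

Each diagonal entry of L is the vertex degree and each off-diagonal entry is -1 where an edge is present, 0 otherwise; in the order [1, 2, 3, 4, 5, 6, 7, 8] the diagonal is [3, 5, 5, 3, 3, 3, 3, 5]. The sorted Laplacian eigenvalues are [0, 3, 3, 3, 3, 5, 5, 8]; the algebraic connectivity is the second entry, 3. The eigenvalues sum to 30, which equals trace(L) = 2|E|. The largest eigenvalue, 8, is at most the vertex count 8.

3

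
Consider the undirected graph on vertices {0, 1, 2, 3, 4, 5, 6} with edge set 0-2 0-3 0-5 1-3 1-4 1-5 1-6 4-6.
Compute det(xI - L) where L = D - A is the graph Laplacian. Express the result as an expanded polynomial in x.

With the vertex order [0, 1, 2, 3, 4, 5, 6], the degrees are [3, 4, 1, 2, 2, 2, 2], giving D = diag(3, 4, 1, 2, 2, 2, 2) and L = D - A. L has integer entries, so p(x) = det(xI - L) has integer coefficients. Expanding the determinant yields x^7 - 16x^6 + 99x^5 - 300x^4 + 462x^3 - 334x^2 + 84x. The constant term is 0 because L is singular (the all-ones vector lies in its kernel).

x^7 - 16x^6 + 99x^5 - 300x^4 + 462x^3 - 334x^2 + 84x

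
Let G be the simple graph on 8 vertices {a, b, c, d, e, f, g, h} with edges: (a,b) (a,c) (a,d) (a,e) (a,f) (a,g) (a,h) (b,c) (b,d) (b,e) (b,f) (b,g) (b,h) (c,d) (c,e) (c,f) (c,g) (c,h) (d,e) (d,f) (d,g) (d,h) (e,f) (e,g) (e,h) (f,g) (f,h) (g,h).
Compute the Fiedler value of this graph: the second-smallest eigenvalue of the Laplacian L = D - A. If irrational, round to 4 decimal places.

8

Reading degrees in the order [a, b, c, d, e, f, g, h] gives [7, 7, 7, 7, 7, 7, 7, 7]; set D = diag(7, 7, 7, 7, 7, 7, 7, 7) and form L = D - A. The sorted Laplacian eigenvalues are [0, 8, 8, 8, 8, 8, 8, 8]; the algebraic connectivity is the second entry, 8. There is one zero in the spectrum, matching the 1 component.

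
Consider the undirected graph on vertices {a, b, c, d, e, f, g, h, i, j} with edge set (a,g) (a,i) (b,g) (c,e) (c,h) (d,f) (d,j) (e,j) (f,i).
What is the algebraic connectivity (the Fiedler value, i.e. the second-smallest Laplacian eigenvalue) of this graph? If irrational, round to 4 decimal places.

0.0979

Reading degrees in the order [a, b, c, d, e, f, g, h, i, j] gives [2, 1, 2, 2, 2, 2, 2, 1, 2, 2]; set D = diag(2, 1, 2, 2, 2, 2, 2, 1, 2, 2) and form L = D - A. Computing the eigenvalues of L and sorting gives [0, 0.0979, 0.3820, 0.8244, 1.3820, 2, 2.6180, 3.1756, 3.6180, 3.9021]. The Fiedler value lambda_2 = 0.0979 is strictly positive, so the graph is connected. The largest eigenvalue, 3.9021, is at most the vertex count 10.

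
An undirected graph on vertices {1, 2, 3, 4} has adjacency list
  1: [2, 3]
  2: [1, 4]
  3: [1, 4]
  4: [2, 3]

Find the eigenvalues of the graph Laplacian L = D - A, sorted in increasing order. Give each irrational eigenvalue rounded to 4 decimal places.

[0, 2, 2, 4]

Each diagonal entry of L is the vertex degree and each off-diagonal entry is -1 where an edge is present, 0 otherwise; in the order [1, 2, 3, 4] the diagonal is [2, 2, 2, 2]. The multiplicity of 0 as a Laplacian eigenvalue equals the number of connected components. The single zero eigenvalue shows the graph is connected. There is one zero in the spectrum, matching the 1 component. By the matrix-tree theorem the graph has (1/4) * product of the nonzero eigenvalues = 4 spanning trees.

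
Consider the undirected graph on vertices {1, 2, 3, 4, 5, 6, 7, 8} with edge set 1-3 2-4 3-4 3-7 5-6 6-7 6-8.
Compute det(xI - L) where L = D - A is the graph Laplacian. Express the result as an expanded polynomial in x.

x^8 - 14x^7 + 76x^6 - 204x^5 + 288x^4 - 210x^3 + 71x^2 - 8x

Reading degrees in the order [1, 2, 3, 4, 5, 6, 7, 8] gives [1, 1, 3, 2, 1, 3, 2, 1]; set D = diag(1, 1, 3, 2, 1, 3, 2, 1) and form L = D - A. L has integer entries, so p(x) = det(xI - L) has integer coefficients. Expanding the determinant yields x^8 - 14x^7 + 76x^6 - 204x^5 + 288x^4 - 210x^3 + 71x^2 - 8x. Since p(0) = det(-L) = 0, x divides p(x). The eigenvalues sum to 14, which equals trace(L) = 2|E|. There is one zero in the spectrum, matching the 1 component.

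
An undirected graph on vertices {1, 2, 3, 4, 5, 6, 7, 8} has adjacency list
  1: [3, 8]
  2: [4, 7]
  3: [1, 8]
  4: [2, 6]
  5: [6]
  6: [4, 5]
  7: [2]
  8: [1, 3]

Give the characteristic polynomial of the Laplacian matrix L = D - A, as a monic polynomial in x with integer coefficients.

Reading degrees in the order [1, 2, 3, 4, 5, 6, 7, 8] gives [2, 2, 2, 2, 1, 2, 1, 2]; set D = diag(2, 2, 2, 2, 1, 2, 1, 2) and form L = D - A. Computing det(xI - L) by cofactor expansion (or equivalently via sum-over-permutations) gives x^8 - 14x^7 + 78x^6 - 218x^5 + 314x^4 - 210x^3 + 45x^2. Since p(0) = det(-L) = 0, x divides p(x).

x^8 - 14x^7 + 78x^6 - 218x^5 + 314x^4 - 210x^3 + 45x^2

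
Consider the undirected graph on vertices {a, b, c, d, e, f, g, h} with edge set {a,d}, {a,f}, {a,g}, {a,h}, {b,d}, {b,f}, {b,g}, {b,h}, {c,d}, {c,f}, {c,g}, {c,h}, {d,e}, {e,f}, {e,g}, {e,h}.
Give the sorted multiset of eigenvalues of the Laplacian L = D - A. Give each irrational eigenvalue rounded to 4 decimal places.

[0, 4, 4, 4, 4, 4, 4, 8]

With the vertex order [a, b, c, d, e, f, g, h], the degrees are [4, 4, 4, 4, 4, 4, 4, 4], giving D = diag(4, 4, 4, 4, 4, 4, 4, 4) and L = D - A. The multiplicity of 0 as a Laplacian eigenvalue equals the number of connected components. By the matrix-tree theorem the graph has (1/8) * product of the nonzero eigenvalues = 4096 spanning trees. The eigenvalues sum to 32, which equals trace(L) = 2|E|.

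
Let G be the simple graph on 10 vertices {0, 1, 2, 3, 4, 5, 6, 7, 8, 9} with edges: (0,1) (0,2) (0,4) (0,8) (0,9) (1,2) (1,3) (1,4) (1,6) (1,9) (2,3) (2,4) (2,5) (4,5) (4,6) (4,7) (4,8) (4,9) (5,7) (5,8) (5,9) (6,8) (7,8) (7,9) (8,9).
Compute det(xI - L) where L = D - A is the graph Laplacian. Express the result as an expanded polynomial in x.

Reading degrees in the order [0, 1, 2, 3, 4, 5, 6, 7, 8, 9] gives [5, 6, 5, 2, 8, 5, 3, 4, 6, 6]; set D = diag(5, 6, 5, 2, 8, 5, 3, 4, 6, 6) and form L = D - A. L has integer entries, so p(x) = det(xI - L) has integer coefficients. Expanding the determinant yields x^10 - 50x^9 + 1087x^8 - 13458x^7 + 104312x^6 - 523302x^5 + 1692678x^4 - 3387652x^3 + 3782616x^2 - 1780260x. The coefficient of x^9 equals -trace(L) = -50, matching the sum of degrees.

x^10 - 50x^9 + 1087x^8 - 13458x^7 + 104312x^6 - 523302x^5 + 1692678x^4 - 3387652x^3 + 3782616x^2 - 1780260x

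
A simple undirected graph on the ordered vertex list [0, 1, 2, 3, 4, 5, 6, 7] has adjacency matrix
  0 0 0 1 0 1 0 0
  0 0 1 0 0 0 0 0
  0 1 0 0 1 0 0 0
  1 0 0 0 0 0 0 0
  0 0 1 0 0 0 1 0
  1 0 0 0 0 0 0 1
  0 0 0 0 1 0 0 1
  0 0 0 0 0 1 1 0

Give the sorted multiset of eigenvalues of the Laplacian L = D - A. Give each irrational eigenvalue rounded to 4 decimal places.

[0, 0.1522, 0.5858, 1.2346, 2, 2.7654, 3.4142, 3.8478]

Each diagonal entry of L is the vertex degree and each off-diagonal entry is -1 where an edge is present, 0 otherwise; in the order [0, 1, 2, 3, 4, 5, 6, 7] the diagonal is [2, 1, 2, 1, 2, 2, 2, 2]. Diagonalising L (or applying a numerical eigensolver to the 8x8 matrix) gives the spectrum above. The single zero eigenvalue shows the graph is connected. By the matrix-tree theorem the graph has (1/8) * product of the nonzero eigenvalues = 1 spanning tree. The largest eigenvalue, 3.8478, is at most the vertex count 8.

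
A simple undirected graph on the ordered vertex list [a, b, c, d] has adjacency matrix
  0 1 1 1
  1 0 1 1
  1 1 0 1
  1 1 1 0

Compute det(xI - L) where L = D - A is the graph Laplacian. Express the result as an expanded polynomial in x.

Reading degrees in the order [a, b, c, d] gives [3, 3, 3, 3]; set D = diag(3, 3, 3, 3) and form L = D - A. L has integer entries, so p(x) = det(xI - L) has integer coefficients. Expanding the determinant yields x^4 - 12x^3 + 48x^2 - 64x. The coefficient of x^3 equals -trace(L) = -12, matching the sum of degrees. By the matrix-tree theorem the graph has (1/4) * product of the nonzero eigenvalues = 16 spanning trees.

x^4 - 12x^3 + 48x^2 - 64x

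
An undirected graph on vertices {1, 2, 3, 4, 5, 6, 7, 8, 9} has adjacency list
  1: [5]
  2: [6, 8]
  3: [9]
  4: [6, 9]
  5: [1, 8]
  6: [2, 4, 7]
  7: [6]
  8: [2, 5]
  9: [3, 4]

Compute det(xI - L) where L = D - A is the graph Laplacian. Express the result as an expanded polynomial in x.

Each diagonal entry of L is the vertex degree and each off-diagonal entry is -1 where an edge is present, 0 otherwise; in the order [1, 2, 3, 4, 5, 6, 7, 8, 9] the diagonal is [1, 2, 1, 2, 2, 3, 1, 2, 2]. L has integer entries, so p(x) = det(xI - L) has integer coefficients. Expanding the determinant yields x^9 - 16x^8 + 104x^7 - 354x^6 + 678x^5 - 730x^4 + 416x^3 - 108x^2 + 9x. The coefficient of x^8 equals -trace(L) = -16, matching the sum of degrees. There is one zero in the spectrum, matching the 1 component.

x^9 - 16x^8 + 104x^7 - 354x^6 + 678x^5 - 730x^4 + 416x^3 - 108x^2 + 9x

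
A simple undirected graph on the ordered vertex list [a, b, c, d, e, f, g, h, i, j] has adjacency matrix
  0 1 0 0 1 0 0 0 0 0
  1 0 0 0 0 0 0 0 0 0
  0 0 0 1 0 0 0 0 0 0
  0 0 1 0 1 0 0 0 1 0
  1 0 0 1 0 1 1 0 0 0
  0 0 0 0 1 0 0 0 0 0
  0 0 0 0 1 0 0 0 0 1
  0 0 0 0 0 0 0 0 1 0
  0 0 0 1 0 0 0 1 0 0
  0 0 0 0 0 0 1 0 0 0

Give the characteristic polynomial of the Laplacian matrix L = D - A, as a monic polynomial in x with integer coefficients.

With the vertex order [a, b, c, d, e, f, g, h, i, j], the degrees are [2, 1, 1, 3, 4, 1, 2, 1, 2, 1], giving D = diag(2, 1, 1, 3, 4, 1, 2, 1, 2, 1) and L = D - A. Computing det(xI - L) by cofactor expansion (or equivalently via sum-over-permutations) gives x^10 - 18x^9 + 132x^8 - 514x^7 + 1159x^6 - 1548x^5 + 1208x^4 - 528x^3 + 117x^2 - 10x. The coefficient of x^9 equals -trace(L) = -18, matching the sum of degrees. There is one zero in the spectrum, matching the 1 component.

x^10 - 18x^9 + 132x^8 - 514x^7 + 1159x^6 - 1548x^5 + 1208x^4 - 528x^3 + 117x^2 - 10x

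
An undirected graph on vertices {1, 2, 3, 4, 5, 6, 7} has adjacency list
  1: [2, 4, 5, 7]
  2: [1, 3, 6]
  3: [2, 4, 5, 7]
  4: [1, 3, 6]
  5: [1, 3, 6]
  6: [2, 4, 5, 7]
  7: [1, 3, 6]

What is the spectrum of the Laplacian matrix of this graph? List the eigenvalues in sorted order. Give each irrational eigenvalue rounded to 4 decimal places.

With the vertex order [1, 2, 3, 4, 5, 6, 7], the degrees are [4, 3, 4, 3, 3, 4, 3], giving D = diag(4, 3, 4, 3, 3, 4, 3) and L = D - A. Since every row of L sums to 0, the all-ones vector is in the kernel and 0 is an eigenvalue. The single zero eigenvalue shows the graph is connected. The largest eigenvalue, 7, is at most the vertex count 7. By the matrix-tree theorem the graph has (1/7) * product of the nonzero eigenvalues = 432 spanning trees.

[0, 3, 3, 3, 4, 4, 7]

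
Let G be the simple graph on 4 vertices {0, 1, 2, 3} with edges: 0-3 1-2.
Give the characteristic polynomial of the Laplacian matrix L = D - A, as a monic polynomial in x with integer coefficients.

With the vertex order [0, 1, 2, 3], the degrees are [1, 1, 1, 1], giving D = diag(1, 1, 1, 1) and L = D - A. Computing det(xI - L) by cofactor expansion (or equivalently via sum-over-permutations) gives x^4 - 4x^3 + 4x^2. Since p(0) = det(-L) = 0, x divides p(x). There are 2 zeros in the spectrum, matching the 2 components.

x^4 - 4x^3 + 4x^2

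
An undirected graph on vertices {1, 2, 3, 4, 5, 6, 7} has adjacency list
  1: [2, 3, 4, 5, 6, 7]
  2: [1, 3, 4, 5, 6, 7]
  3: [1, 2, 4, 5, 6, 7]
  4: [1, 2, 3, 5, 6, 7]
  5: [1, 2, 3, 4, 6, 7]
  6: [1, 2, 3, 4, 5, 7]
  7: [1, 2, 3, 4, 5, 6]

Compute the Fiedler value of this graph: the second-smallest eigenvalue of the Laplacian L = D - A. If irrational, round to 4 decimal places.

Reading degrees in the order [1, 2, 3, 4, 5, 6, 7] gives [6, 6, 6, 6, 6, 6, 6]; set D = diag(6, 6, 6, 6, 6, 6, 6) and form L = D - A. The sorted Laplacian eigenvalues are [0, 7, 7, 7, 7, 7, 7]; the algebraic connectivity is the second entry, 7. There is one zero in the spectrum, matching the 1 component.

7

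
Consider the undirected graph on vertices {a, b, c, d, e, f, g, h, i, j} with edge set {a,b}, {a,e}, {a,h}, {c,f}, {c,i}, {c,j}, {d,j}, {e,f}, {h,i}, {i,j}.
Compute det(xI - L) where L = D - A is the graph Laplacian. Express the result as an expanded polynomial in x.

Each diagonal entry of L is the vertex degree and each off-diagonal entry is -1 where an edge is present, 0 otherwise; in the order [a, b, c, d, e, f, g, h, i, j] the diagonal is [3, 1, 3, 1, 2, 2, 0, 2, 3, 3]. L has integer entries, so p(x) = det(xI - L) has integer coefficients. Expanding the determinant yields x^10 - 20x^9 + 165x^8 - 726x^7 + 1842x^6 - 2726x^5 + 2270x^4 - 958x^3 + 153x^2. The coefficient of x^9 equals -trace(L) = -20, matching the sum of degrees. The eigenvalues sum to 20, which equals trace(L) = 2|E|.

x^10 - 20x^9 + 165x^8 - 726x^7 + 1842x^6 - 2726x^5 + 2270x^4 - 958x^3 + 153x^2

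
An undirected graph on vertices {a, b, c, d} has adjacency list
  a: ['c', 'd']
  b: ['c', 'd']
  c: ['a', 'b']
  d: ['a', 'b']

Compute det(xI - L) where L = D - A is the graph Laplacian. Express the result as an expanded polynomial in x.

With the vertex order [a, b, c, d], the degrees are [2, 2, 2, 2], giving D = diag(2, 2, 2, 2) and L = D - A. L has integer entries, so p(x) = det(xI - L) has integer coefficients. Expanding the determinant yields x^4 - 8x^3 + 20x^2 - 16x. The constant term is 0 because L is singular (the all-ones vector lies in its kernel). There is one zero in the spectrum, matching the 1 component. The eigenvalues sum to 8, which equals trace(L) = 2|E|.

x^4 - 8x^3 + 20x^2 - 16x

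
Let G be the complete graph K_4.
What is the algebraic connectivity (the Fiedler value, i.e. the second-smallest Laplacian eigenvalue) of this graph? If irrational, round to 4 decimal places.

The graph has 4 vertices and degree multiset [3, 3, 3, 3]; D is the diagonal matrix of degrees and L = D - A. The sorted Laplacian eigenvalues are [0, 4, 4, 4]; the algebraic connectivity is the second entry, 4. By the matrix-tree theorem the graph has (1/4) * product of the nonzero eigenvalues = 16 spanning trees.

4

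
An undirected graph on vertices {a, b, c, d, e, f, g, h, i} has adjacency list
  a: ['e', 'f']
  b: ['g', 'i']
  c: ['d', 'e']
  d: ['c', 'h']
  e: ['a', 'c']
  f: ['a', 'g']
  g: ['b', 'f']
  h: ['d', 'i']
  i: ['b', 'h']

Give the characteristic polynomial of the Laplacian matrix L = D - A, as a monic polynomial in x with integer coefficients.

x^9 - 18x^8 + 135x^7 - 546x^6 + 1287x^5 - 1782x^4 + 1386x^3 - 540x^2 + 81x

Each diagonal entry of L is the vertex degree and each off-diagonal entry is -1 where an edge is present, 0 otherwise; in the order [a, b, c, d, e, f, g, h, i] the diagonal is [2, 2, 2, 2, 2, 2, 2, 2, 2]. L has integer entries, so p(x) = det(xI - L) has integer coefficients. Expanding the determinant yields x^9 - 18x^8 + 135x^7 - 546x^6 + 1287x^5 - 1782x^4 + 1386x^3 - 540x^2 + 81x. The coefficient of x^8 equals -trace(L) = -18, matching the sum of degrees. The eigenvalues sum to 18, which equals trace(L) = 2|E|. There is one zero in the spectrum, matching the 1 component.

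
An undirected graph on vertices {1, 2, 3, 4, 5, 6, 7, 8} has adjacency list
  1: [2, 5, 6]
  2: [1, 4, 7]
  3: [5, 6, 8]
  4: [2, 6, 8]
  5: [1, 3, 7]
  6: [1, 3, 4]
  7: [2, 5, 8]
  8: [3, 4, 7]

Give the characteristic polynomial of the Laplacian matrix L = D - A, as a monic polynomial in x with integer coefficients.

Reading degrees in the order [1, 2, 3, 4, 5, 6, 7, 8] gives [3, 3, 3, 3, 3, 3, 3, 3]; set D = diag(3, 3, 3, 3, 3, 3, 3, 3) and form L = D - A. Computing det(xI - L) by cofactor expansion (or equivalently via sum-over-permutations) gives x^8 - 24x^7 + 240x^6 - 1296x^5 + 4080x^4 - 7488x^3 + 7424x^2 - 3072x. Since p(0) = det(-L) = 0, x divides p(x). The eigenvalues sum to 24, which equals trace(L) = 2|E|. The largest eigenvalue, 6, is at most the vertex count 8.

x^8 - 24x^7 + 240x^6 - 1296x^5 + 4080x^4 - 7488x^3 + 7424x^2 - 3072x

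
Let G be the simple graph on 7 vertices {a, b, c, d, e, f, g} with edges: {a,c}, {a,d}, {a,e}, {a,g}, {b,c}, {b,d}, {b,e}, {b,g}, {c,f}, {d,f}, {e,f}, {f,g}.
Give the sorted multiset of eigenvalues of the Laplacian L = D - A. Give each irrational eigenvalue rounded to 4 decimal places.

Each diagonal entry of L is the vertex degree and each off-diagonal entry is -1 where an edge is present, 0 otherwise; in the order [a, b, c, d, e, f, g] the diagonal is [4, 4, 3, 3, 3, 4, 3]. Diagonalising L (or applying a numerical eigensolver to the 7x7 matrix) gives the spectrum above. By the matrix-tree theorem the graph has (1/7) * product of the nonzero eigenvalues = 432 spanning trees.

[0, 3, 3, 3, 4, 4, 7]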